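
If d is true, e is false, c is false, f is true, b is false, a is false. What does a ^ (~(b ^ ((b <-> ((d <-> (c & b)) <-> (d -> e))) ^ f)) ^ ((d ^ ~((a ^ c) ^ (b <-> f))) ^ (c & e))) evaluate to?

c & b = False & False = False
d <-> (c & b) = True <-> False = False
d -> e = True -> False = False
(d <-> (c & b)) <-> (d -> e) = False <-> False = True
b <-> ((d <-> (c & b)) <-> (d -> e)) = False <-> True = False
(b <-> ((d <-> (c & b)) <-> (d -> e))) ^ f = False ^ True = True
b ^ ((b <-> ((d <-> (c & b)) <-> (d -> e))) ^ f) = False ^ True = True
~(b ^ ((b <-> ((d <-> (c & b)) <-> (d -> e))) ^ f)) = ~True = False
a ^ c = False ^ False = False
b <-> f = False <-> True = False
(a ^ c) ^ (b <-> f) = False ^ False = False
~((a ^ c) ^ (b <-> f)) = ~False = True
d ^ ~((a ^ c) ^ (b <-> f)) = True ^ True = False
c & e = False & False = False
(d ^ ~((a ^ c) ^ (b <-> f))) ^ (c & e) = False ^ False = False
~(b ^ ((b <-> ((d <-> (c & b)) <-> (d -> e))) ^ f)) ^ ((d ^ ~((a ^ c) ^ (b <-> f))) ^ (c & e)) = False ^ False = False
a ^ (~(b ^ ((b <-> ((d <-> (c & b)) <-> (d -> e))) ^ f)) ^ ((d ^ ~((a ^ c) ^ (b <-> f))) ^ (c & e))) = False ^ False = False

False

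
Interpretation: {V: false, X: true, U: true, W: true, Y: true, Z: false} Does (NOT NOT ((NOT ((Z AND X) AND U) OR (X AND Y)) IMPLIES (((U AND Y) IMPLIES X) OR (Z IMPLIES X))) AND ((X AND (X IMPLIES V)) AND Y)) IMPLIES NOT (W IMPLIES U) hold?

true

Z AND X = false AND true = false
(Z AND X) AND U = false AND true = false
NOT ((Z AND X) AND U) = NOT false = true
X AND Y = true AND true = true
NOT ((Z AND X) AND U) OR (X AND Y) = true OR true = true
U AND Y = true AND true = true
(U AND Y) IMPLIES X = true IMPLIES true = true
Z IMPLIES X = false IMPLIES true = true
((U AND Y) IMPLIES X) OR (Z IMPLIES X) = true OR true = true
(NOT ((Z AND X) AND U) OR (X AND Y)) IMPLIES (((U AND Y) IMPLIES X) OR (Z IMPLIES X)) = true IMPLIES true = true
NOT ((NOT ((Z AND X) AND U) OR (X AND Y)) IMPLIES (((U AND Y) IMPLIES X) OR (Z IMPLIES X))) = NOT true = false
NOT NOT ((NOT ((Z AND X) AND U) OR (X AND Y)) IMPLIES (((U AND Y) IMPLIES X) OR (Z IMPLIES X))) = NOT false = true
X IMPLIES V = true IMPLIES false = false
X AND (X IMPLIES V) = true AND false = false
(X AND (X IMPLIES V)) AND Y = false AND true = false
NOT NOT ((NOT ((Z AND X) AND U) OR (X AND Y)) IMPLIES (((U AND Y) IMPLIES X) OR (Z IMPLIES X))) AND ((X AND (X IMPLIES V)) AND Y) = true AND false = false
W IMPLIES U = true IMPLIES true = true
NOT (W IMPLIES U) = NOT true = false
(NOT NOT ((NOT ((Z AND X) AND U) OR (X AND Y)) IMPLIES (((U AND Y) IMPLIES X) OR (Z IMPLIES X))) AND ((X AND (X IMPLIES V)) AND Y)) IMPLIES NOT (W IMPLIES U) = false IMPLIES false = true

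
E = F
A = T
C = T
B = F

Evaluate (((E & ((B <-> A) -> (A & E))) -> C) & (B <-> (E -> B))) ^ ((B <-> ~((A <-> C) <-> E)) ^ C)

T

B <-> A = F <-> T = F
A & E = T & F = F
(B <-> A) -> (A & E) = F -> F = T
E & ((B <-> A) -> (A & E)) = F & T = F
(E & ((B <-> A) -> (A & E))) -> C = F -> T = T
E -> B = F -> F = T
B <-> (E -> B) = F <-> T = F
((E & ((B <-> A) -> (A & E))) -> C) & (B <-> (E -> B)) = T & F = F
A <-> C = T <-> T = T
(A <-> C) <-> E = T <-> F = F
~((A <-> C) <-> E) = ~F = T
B <-> ~((A <-> C) <-> E) = F <-> T = F
(B <-> ~((A <-> C) <-> E)) ^ C = F ^ T = T
(((E & ((B <-> A) -> (A & E))) -> C) & (B <-> (E -> B))) ^ ((B <-> ~((A <-> C) <-> E)) ^ C) = F ^ T = T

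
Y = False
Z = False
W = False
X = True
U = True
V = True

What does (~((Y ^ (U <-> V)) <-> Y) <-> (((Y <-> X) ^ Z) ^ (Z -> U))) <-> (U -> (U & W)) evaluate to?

U <-> V = True <-> True = True
Y ^ (U <-> V) = False ^ True = True
(Y ^ (U <-> V)) <-> Y = True <-> False = False
~((Y ^ (U <-> V)) <-> Y) = ~False = True
Y <-> X = False <-> True = False
(Y <-> X) ^ Z = False ^ False = False
Z -> U = False -> True = True
((Y <-> X) ^ Z) ^ (Z -> U) = False ^ True = True
~((Y ^ (U <-> V)) <-> Y) <-> (((Y <-> X) ^ Z) ^ (Z -> U)) = True <-> True = True
U & W = True & False = False
U -> (U & W) = True -> False = False
(~((Y ^ (U <-> V)) <-> Y) <-> (((Y <-> X) ^ Z) ^ (Z -> U))) <-> (U -> (U & W)) = True <-> False = False

False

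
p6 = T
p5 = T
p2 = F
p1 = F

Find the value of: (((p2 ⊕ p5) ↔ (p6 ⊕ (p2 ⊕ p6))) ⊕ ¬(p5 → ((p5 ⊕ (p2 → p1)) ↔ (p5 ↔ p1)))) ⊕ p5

T

p2 ⊕ p5 = F ⊕ T = T
p2 ⊕ p6 = F ⊕ T = T
p6 ⊕ (p2 ⊕ p6) = T ⊕ T = F
(p2 ⊕ p5) ↔ (p6 ⊕ (p2 ⊕ p6)) = T ↔ F = F
p2 → p1 = F → F = T
p5 ⊕ (p2 → p1) = T ⊕ T = F
p5 ↔ p1 = T ↔ F = F
(p5 ⊕ (p2 → p1)) ↔ (p5 ↔ p1) = F ↔ F = T
p5 → ((p5 ⊕ (p2 → p1)) ↔ (p5 ↔ p1)) = T → T = T
¬(p5 → ((p5 ⊕ (p2 → p1)) ↔ (p5 ↔ p1))) = ¬T = F
((p2 ⊕ p5) ↔ (p6 ⊕ (p2 ⊕ p6))) ⊕ ¬(p5 → ((p5 ⊕ (p2 → p1)) ↔ (p5 ↔ p1))) = F ⊕ F = F
(((p2 ⊕ p5) ↔ (p6 ⊕ (p2 ⊕ p6))) ⊕ ¬(p5 → ((p5 ⊕ (p2 → p1)) ↔ (p5 ↔ p1)))) ⊕ p5 = F ⊕ T = T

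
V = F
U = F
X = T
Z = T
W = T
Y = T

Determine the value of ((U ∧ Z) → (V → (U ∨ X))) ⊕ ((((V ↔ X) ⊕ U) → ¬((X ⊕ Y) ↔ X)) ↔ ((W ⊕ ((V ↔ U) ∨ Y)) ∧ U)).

T

U ∧ Z = F ∧ T = F
U ∨ X = F ∨ T = T
V → (U ∨ X) = F → T = T
(U ∧ Z) → (V → (U ∨ X)) = F → T = T
V ↔ X = F ↔ T = F
(V ↔ X) ⊕ U = F ⊕ F = F
X ⊕ Y = T ⊕ T = F
(X ⊕ Y) ↔ X = F ↔ T = F
¬((X ⊕ Y) ↔ X) = ¬F = T
((V ↔ X) ⊕ U) → ¬((X ⊕ Y) ↔ X) = F → T = T
V ↔ U = F ↔ F = T
(V ↔ U) ∨ Y = T ∨ T = T
W ⊕ ((V ↔ U) ∨ Y) = T ⊕ T = F
(W ⊕ ((V ↔ U) ∨ Y)) ∧ U = F ∧ F = F
(((V ↔ X) ⊕ U) → ¬((X ⊕ Y) ↔ X)) ↔ ((W ⊕ ((V ↔ U) ∨ Y)) ∧ U) = T ↔ F = F
((U ∧ Z) → (V → (U ∨ X))) ⊕ ((((V ↔ X) ⊕ U) → ¬((X ⊕ Y) ↔ X)) ↔ ((W ⊕ ((V ↔ U) ∨ Y)) ∧ U)) = T ⊕ F = T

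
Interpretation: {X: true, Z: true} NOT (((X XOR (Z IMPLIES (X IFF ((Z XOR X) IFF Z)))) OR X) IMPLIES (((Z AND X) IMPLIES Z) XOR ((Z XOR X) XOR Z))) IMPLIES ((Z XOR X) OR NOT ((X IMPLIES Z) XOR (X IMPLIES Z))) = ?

Substituting X=true, Z=true:
Z XOR X = true XOR true = false
(Z XOR X) IFF Z = false IFF true = false
X IFF ((Z XOR X) IFF Z) = true IFF false = false
Z IMPLIES (X IFF ((Z XOR X) IFF Z)) = true IMPLIES false = false
X XOR (Z IMPLIES (X IFF ((Z XOR X) IFF Z))) = true XOR false = true
(X XOR (Z IMPLIES (X IFF ((Z XOR X) IFF Z)))) OR X = true OR true = true
Z AND X = true AND true = true
(Z AND X) IMPLIES Z = true IMPLIES true = true
Z XOR X = true XOR true = false
(Z XOR X) XOR Z = false XOR true = true
((Z AND X) IMPLIES Z) XOR ((Z XOR X) XOR Z) = true XOR true = false
((X XOR (Z IMPLIES (X IFF ((Z XOR X) IFF Z)))) OR X) IMPLIES (((Z AND X) IMPLIES Z) XOR ((Z XOR X) XOR Z)) = true IMPLIES false = false
NOT (((X XOR (Z IMPLIES (X IFF ((Z XOR X) IFF Z)))) OR X) IMPLIES (((Z AND X) IMPLIES Z) XOR ((Z XOR X) XOR Z))) = NOT false = true
Z XOR X = true XOR true = false
X IMPLIES Z = true IMPLIES true = true
X IMPLIES Z = true IMPLIES true = true
(X IMPLIES Z) XOR (X IMPLIES Z) = true XOR true = false
NOT ((X IMPLIES Z) XOR (X IMPLIES Z)) = NOT false = true
(Z XOR X) OR NOT ((X IMPLIES Z) XOR (X IMPLIES Z)) = false OR true = true
NOT (((X XOR (Z IMPLIES (X IFF ((Z XOR X) IFF Z)))) OR X) IMPLIES (((Z AND X) IMPLIES Z) XOR ((Z XOR X) XOR Z))) IMPLIES ((Z XOR X) OR NOT ((X IMPLIES Z) XOR (X IMPLIES Z))) = true IMPLIES true = true

true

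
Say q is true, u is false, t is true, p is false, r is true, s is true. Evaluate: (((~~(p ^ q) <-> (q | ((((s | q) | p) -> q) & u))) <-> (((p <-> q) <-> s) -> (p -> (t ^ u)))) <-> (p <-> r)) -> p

True

p ^ q = False ^ True = True
~(p ^ q) = ~True = False
~~(p ^ q) = ~False = True
s | q = True | True = True
(s | q) | p = True | False = True
((s | q) | p) -> q = True -> True = True
(((s | q) | p) -> q) & u = True & False = False
q | ((((s | q) | p) -> q) & u) = True | False = True
~~(p ^ q) <-> (q | ((((s | q) | p) -> q) & u)) = True <-> True = True
p <-> q = False <-> True = False
(p <-> q) <-> s = False <-> True = False
t ^ u = True ^ False = True
p -> (t ^ u) = False -> True = True
((p <-> q) <-> s) -> (p -> (t ^ u)) = False -> True = True
(~~(p ^ q) <-> (q | ((((s | q) | p) -> q) & u))) <-> (((p <-> q) <-> s) -> (p -> (t ^ u))) = True <-> True = True
p <-> r = False <-> True = False
((~~(p ^ q) <-> (q | ((((s | q) | p) -> q) & u))) <-> (((p <-> q) <-> s) -> (p -> (t ^ u)))) <-> (p <-> r) = True <-> False = False
(((~~(p ^ q) <-> (q | ((((s | q) | p) -> q) & u))) <-> (((p <-> q) <-> s) -> (p -> (t ^ u)))) <-> (p <-> r)) -> p = False -> False = True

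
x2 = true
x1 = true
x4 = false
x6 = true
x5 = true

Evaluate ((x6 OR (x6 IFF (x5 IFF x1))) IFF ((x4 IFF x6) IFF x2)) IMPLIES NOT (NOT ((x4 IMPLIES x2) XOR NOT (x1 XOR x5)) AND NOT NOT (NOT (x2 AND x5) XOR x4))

true

x5 IFF x1 = true IFF true = true
x6 IFF (x5 IFF x1) = true IFF true = true
x6 OR (x6 IFF (x5 IFF x1)) = true OR true = true
x4 IFF x6 = false IFF true = false
(x4 IFF x6) IFF x2 = false IFF true = false
(x6 OR (x6 IFF (x5 IFF x1))) IFF ((x4 IFF x6) IFF x2) = true IFF false = false
x4 IMPLIES x2 = false IMPLIES true = true
x1 XOR x5 = true XOR true = false
NOT (x1 XOR x5) = NOT false = true
(x4 IMPLIES x2) XOR NOT (x1 XOR x5) = true XOR true = false
NOT ((x4 IMPLIES x2) XOR NOT (x1 XOR x5)) = NOT false = true
x2 AND x5 = true AND true = true
NOT (x2 AND x5) = NOT true = false
NOT (x2 AND x5) XOR x4 = false XOR false = false
NOT (NOT (x2 AND x5) XOR x4) = NOT false = true
NOT NOT (NOT (x2 AND x5) XOR x4) = NOT true = false
NOT ((x4 IMPLIES x2) XOR NOT (x1 XOR x5)) AND NOT NOT (NOT (x2 AND x5) XOR x4) = true AND false = false
NOT (NOT ((x4 IMPLIES x2) XOR NOT (x1 XOR x5)) AND NOT NOT (NOT (x2 AND x5) XOR x4)) = NOT false = true
((x6 OR (x6 IFF (x5 IFF x1))) IFF ((x4 IFF x6) IFF x2)) IMPLIES NOT (NOT ((x4 IMPLIES x2) XOR NOT (x1 XOR x5)) AND NOT NOT (NOT (x2 AND x5) XOR x4)) = false IMPLIES true = true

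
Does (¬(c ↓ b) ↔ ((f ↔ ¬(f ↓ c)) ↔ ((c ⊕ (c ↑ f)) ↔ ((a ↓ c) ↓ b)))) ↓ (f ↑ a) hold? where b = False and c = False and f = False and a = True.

False

Substituting b=False, c=False, f=False, a=True:
c ↓ b = False ↓ False = True
¬(c ↓ b) = ¬True = False
f ↓ c = False ↓ False = True
¬(f ↓ c) = ¬True = False
f ↔ ¬(f ↓ c) = False ↔ False = True
c ↑ f = False ↑ False = True
c ⊕ (c ↑ f) = False ⊕ True = True
a ↓ c = True ↓ False = False
(a ↓ c) ↓ b = False ↓ False = True
(c ⊕ (c ↑ f)) ↔ ((a ↓ c) ↓ b) = True ↔ True = True
(f ↔ ¬(f ↓ c)) ↔ ((c ⊕ (c ↑ f)) ↔ ((a ↓ c) ↓ b)) = True ↔ True = True
¬(c ↓ b) ↔ ((f ↔ ¬(f ↓ c)) ↔ ((c ⊕ (c ↑ f)) ↔ ((a ↓ c) ↓ b))) = False ↔ True = False
f ↑ a = False ↑ True = True
(¬(c ↓ b) ↔ ((f ↔ ¬(f ↓ c)) ↔ ((c ⊕ (c ↑ f)) ↔ ((a ↓ c) ↓ b)))) ↓ (f ↑ a) = False ↓ True = False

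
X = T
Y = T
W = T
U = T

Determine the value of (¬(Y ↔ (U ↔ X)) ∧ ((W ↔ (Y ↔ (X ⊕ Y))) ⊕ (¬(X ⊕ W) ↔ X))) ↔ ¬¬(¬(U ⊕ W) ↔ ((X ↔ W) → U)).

U ↔ X = T ↔ T = T
Y ↔ (U ↔ X) = T ↔ T = T
¬(Y ↔ (U ↔ X)) = ¬T = F
X ⊕ Y = T ⊕ T = F
Y ↔ (X ⊕ Y) = T ↔ F = F
W ↔ (Y ↔ (X ⊕ Y)) = T ↔ F = F
X ⊕ W = T ⊕ T = F
¬(X ⊕ W) = ¬F = T
¬(X ⊕ W) ↔ X = T ↔ T = T
(W ↔ (Y ↔ (X ⊕ Y))) ⊕ (¬(X ⊕ W) ↔ X) = F ⊕ T = T
¬(Y ↔ (U ↔ X)) ∧ ((W ↔ (Y ↔ (X ⊕ Y))) ⊕ (¬(X ⊕ W) ↔ X)) = F ∧ T = F
U ⊕ W = T ⊕ T = F
¬(U ⊕ W) = ¬F = T
X ↔ W = T ↔ T = T
(X ↔ W) → U = T → T = T
¬(U ⊕ W) ↔ ((X ↔ W) → U) = T ↔ T = T
¬(¬(U ⊕ W) ↔ ((X ↔ W) → U)) = ¬T = F
¬¬(¬(U ⊕ W) ↔ ((X ↔ W) → U)) = ¬F = T
(¬(Y ↔ (U ↔ X)) ∧ ((W ↔ (Y ↔ (X ⊕ Y))) ⊕ (¬(X ⊕ W) ↔ X))) ↔ ¬¬(¬(U ⊕ W) ↔ ((X ↔ W) → U)) = F ↔ T = F

F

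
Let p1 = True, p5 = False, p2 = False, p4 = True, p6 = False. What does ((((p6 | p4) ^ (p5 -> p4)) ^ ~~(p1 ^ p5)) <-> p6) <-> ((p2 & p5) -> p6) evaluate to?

False

Substituting p1=True, p5=False, p2=False, p4=True, p6=False:
p6 | p4 = False | True = True
p5 -> p4 = False -> True = True
(p6 | p4) ^ (p5 -> p4) = True ^ True = False
p1 ^ p5 = True ^ False = True
~(p1 ^ p5) = ~True = False
~~(p1 ^ p5) = ~False = True
((p6 | p4) ^ (p5 -> p4)) ^ ~~(p1 ^ p5) = False ^ True = True
(((p6 | p4) ^ (p5 -> p4)) ^ ~~(p1 ^ p5)) <-> p6 = True <-> False = False
p2 & p5 = False & False = False
(p2 & p5) -> p6 = False -> False = True
((((p6 | p4) ^ (p5 -> p4)) ^ ~~(p1 ^ p5)) <-> p6) <-> ((p2 & p5) -> p6) = False <-> True = False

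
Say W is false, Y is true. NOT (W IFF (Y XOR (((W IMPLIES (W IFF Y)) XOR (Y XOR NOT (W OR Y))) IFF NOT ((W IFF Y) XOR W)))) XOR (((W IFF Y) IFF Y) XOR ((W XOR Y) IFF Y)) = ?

False

W IFF Y = False IFF True = False
W IMPLIES (W IFF Y) = False IMPLIES False = True
W OR Y = False OR True = True
NOT (W OR Y) = NOT True = False
Y XOR NOT (W OR Y) = True XOR False = True
(W IMPLIES (W IFF Y)) XOR (Y XOR NOT (W OR Y)) = True XOR True = False
W IFF Y = False IFF True = False
(W IFF Y) XOR W = False XOR False = False
NOT ((W IFF Y) XOR W) = NOT False = True
((W IMPLIES (W IFF Y)) XOR (Y XOR NOT (W OR Y))) IFF NOT ((W IFF Y) XOR W) = False IFF True = False
Y XOR (((W IMPLIES (W IFF Y)) XOR (Y XOR NOT (W OR Y))) IFF NOT ((W IFF Y) XOR W)) = True XOR False = True
W IFF (Y XOR (((W IMPLIES (W IFF Y)) XOR (Y XOR NOT (W OR Y))) IFF NOT ((W IFF Y) XOR W))) = False IFF True = False
NOT (W IFF (Y XOR (((W IMPLIES (W IFF Y)) XOR (Y XOR NOT (W OR Y))) IFF NOT ((W IFF Y) XOR W)))) = NOT False = True
W IFF Y = False IFF True = False
(W IFF Y) IFF Y = False IFF True = False
W XOR Y = False XOR True = True
(W XOR Y) IFF Y = True IFF True = True
((W IFF Y) IFF Y) XOR ((W XOR Y) IFF Y) = False XOR True = True
NOT (W IFF (Y XOR (((W IMPLIES (W IFF Y)) XOR (Y XOR NOT (W OR Y))) IFF NOT ((W IFF Y) XOR W)))) XOR (((W IFF Y) IFF Y) XOR ((W XOR Y) IFF Y)) = True XOR True = False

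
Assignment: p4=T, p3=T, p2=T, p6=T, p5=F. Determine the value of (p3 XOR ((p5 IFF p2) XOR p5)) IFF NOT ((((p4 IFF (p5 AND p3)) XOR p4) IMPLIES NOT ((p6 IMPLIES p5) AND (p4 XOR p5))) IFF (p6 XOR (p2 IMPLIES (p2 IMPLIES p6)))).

T

Substituting p4=T, p3=T, p2=T, p6=T, p5=F:
p5 IFF p2 = F IFF T = F
(p5 IFF p2) XOR p5 = F XOR F = F
p3 XOR ((p5 IFF p2) XOR p5) = T XOR F = T
p5 AND p3 = F AND T = F
p4 IFF (p5 AND p3) = T IFF F = F
(p4 IFF (p5 AND p3)) XOR p4 = F XOR T = T
p6 IMPLIES p5 = T IMPLIES F = F
p4 XOR p5 = T XOR F = T
(p6 IMPLIES p5) AND (p4 XOR p5) = F AND T = F
NOT ((p6 IMPLIES p5) AND (p4 XOR p5)) = NOT F = T
((p4 IFF (p5 AND p3)) XOR p4) IMPLIES NOT ((p6 IMPLIES p5) AND (p4 XOR p5)) = T IMPLIES T = T
p2 IMPLIES p6 = T IMPLIES T = T
p2 IMPLIES (p2 IMPLIES p6) = T IMPLIES T = T
p6 XOR (p2 IMPLIES (p2 IMPLIES p6)) = T XOR T = F
(((p4 IFF (p5 AND p3)) XOR p4) IMPLIES NOT ((p6 IMPLIES p5) AND (p4 XOR p5))) IFF (p6 XOR (p2 IMPLIES (p2 IMPLIES p6))) = T IFF F = F
NOT ((((p4 IFF (p5 AND p3)) XOR p4) IMPLIES NOT ((p6 IMPLIES p5) AND (p4 XOR p5))) IFF (p6 XOR (p2 IMPLIES (p2 IMPLIES p6)))) = NOT F = T
(p3 XOR ((p5 IFF p2) XOR p5)) IFF NOT ((((p4 IFF (p5 AND p3)) XOR p4) IMPLIES NOT ((p6 IMPLIES p5) AND (p4 XOR p5))) IFF (p6 XOR (p2 IMPLIES (p2 IMPLIES p6)))) = T IFF T = T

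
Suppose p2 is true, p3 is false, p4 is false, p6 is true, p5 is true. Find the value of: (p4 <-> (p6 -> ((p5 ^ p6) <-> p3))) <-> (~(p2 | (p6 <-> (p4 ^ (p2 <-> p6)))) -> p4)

0

Substituting p2=1, p3=0, p4=0, p6=1, p5=1:
p5 ^ p6 = 1 ^ 1 = 0
(p5 ^ p6) <-> p3 = 0 <-> 0 = 1
p6 -> ((p5 ^ p6) <-> p3) = 1 -> 1 = 1
p4 <-> (p6 -> ((p5 ^ p6) <-> p3)) = 0 <-> 1 = 0
p2 <-> p6 = 1 <-> 1 = 1
p4 ^ (p2 <-> p6) = 0 ^ 1 = 1
p6 <-> (p4 ^ (p2 <-> p6)) = 1 <-> 1 = 1
p2 | (p6 <-> (p4 ^ (p2 <-> p6))) = 1 | 1 = 1
~(p2 | (p6 <-> (p4 ^ (p2 <-> p6)))) = ~1 = 0
~(p2 | (p6 <-> (p4 ^ (p2 <-> p6)))) -> p4 = 0 -> 0 = 1
(p4 <-> (p6 -> ((p5 ^ p6) <-> p3))) <-> (~(p2 | (p6 <-> (p4 ^ (p2 <-> p6)))) -> p4) = 0 <-> 1 = 0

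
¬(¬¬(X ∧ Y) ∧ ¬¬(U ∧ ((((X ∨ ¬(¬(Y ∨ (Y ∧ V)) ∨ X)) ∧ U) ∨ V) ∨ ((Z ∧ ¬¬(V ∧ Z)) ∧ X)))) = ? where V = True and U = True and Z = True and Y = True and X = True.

X ∧ Y = True ∧ True = True
¬(X ∧ Y) = ¬True = False
¬¬(X ∧ Y) = ¬False = True
Y ∧ V = True ∧ True = True
Y ∨ (Y ∧ V) = True ∨ True = True
¬(Y ∨ (Y ∧ V)) = ¬True = False
¬(Y ∨ (Y ∧ V)) ∨ X = False ∨ True = True
¬(¬(Y ∨ (Y ∧ V)) ∨ X) = ¬True = False
X ∨ ¬(¬(Y ∨ (Y ∧ V)) ∨ X) = True ∨ False = True
(X ∨ ¬(¬(Y ∨ (Y ∧ V)) ∨ X)) ∧ U = True ∧ True = True
((X ∨ ¬(¬(Y ∨ (Y ∧ V)) ∨ X)) ∧ U) ∨ V = True ∨ True = True
V ∧ Z = True ∧ True = True
¬(V ∧ Z) = ¬True = False
¬¬(V ∧ Z) = ¬False = True
Z ∧ ¬¬(V ∧ Z) = True ∧ True = True
(Z ∧ ¬¬(V ∧ Z)) ∧ X = True ∧ True = True
(((X ∨ ¬(¬(Y ∨ (Y ∧ V)) ∨ X)) ∧ U) ∨ V) ∨ ((Z ∧ ¬¬(V ∧ Z)) ∧ X) = True ∨ True = True
U ∧ ((((X ∨ ¬(¬(Y ∨ (Y ∧ V)) ∨ X)) ∧ U) ∨ V) ∨ ((Z ∧ ¬¬(V ∧ Z)) ∧ X)) = True ∧ True = True
¬(U ∧ ((((X ∨ ¬(¬(Y ∨ (Y ∧ V)) ∨ X)) ∧ U) ∨ V) ∨ ((Z ∧ ¬¬(V ∧ Z)) ∧ X))) = ¬True = False
¬¬(U ∧ ((((X ∨ ¬(¬(Y ∨ (Y ∧ V)) ∨ X)) ∧ U) ∨ V) ∨ ((Z ∧ ¬¬(V ∧ Z)) ∧ X))) = ¬False = True
¬¬(X ∧ Y) ∧ ¬¬(U ∧ ((((X ∨ ¬(¬(Y ∨ (Y ∧ V)) ∨ X)) ∧ U) ∨ V) ∨ ((Z ∧ ¬¬(V ∧ Z)) ∧ X))) = True ∧ True = True
¬(¬¬(X ∧ Y) ∧ ¬¬(U ∧ ((((X ∨ ¬(¬(Y ∨ (Y ∧ V)) ∨ X)) ∧ U) ∨ V) ∨ ((Z ∧ ¬¬(V ∧ Z)) ∧ X)))) = ¬True = False

False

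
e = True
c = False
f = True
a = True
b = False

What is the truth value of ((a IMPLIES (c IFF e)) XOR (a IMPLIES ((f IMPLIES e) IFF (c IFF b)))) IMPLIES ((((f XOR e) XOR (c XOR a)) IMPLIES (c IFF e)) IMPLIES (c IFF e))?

Substituting e=True, c=False, f=True, a=True, b=False:
c IFF e = False IFF True = False
a IMPLIES (c IFF e) = True IMPLIES False = False
f IMPLIES e = True IMPLIES True = True
c IFF b = False IFF False = True
(f IMPLIES e) IFF (c IFF b) = True IFF True = True
a IMPLIES ((f IMPLIES e) IFF (c IFF b)) = True IMPLIES True = True
(a IMPLIES (c IFF e)) XOR (a IMPLIES ((f IMPLIES e) IFF (c IFF b))) = False XOR True = True
f XOR e = True XOR True = False
c XOR a = False XOR True = True
(f XOR e) XOR (c XOR a) = False XOR True = True
c IFF e = False IFF True = False
((f XOR e) XOR (c XOR a)) IMPLIES (c IFF e) = True IMPLIES False = False
c IFF e = False IFF True = False
(((f XOR e) XOR (c XOR a)) IMPLIES (c IFF e)) IMPLIES (c IFF e) = False IMPLIES False = True
((a IMPLIES (c IFF e)) XOR (a IMPLIES ((f IMPLIES e) IFF (c IFF b)))) IMPLIES ((((f XOR e) XOR (c XOR a)) IMPLIES (c IFF e)) IMPLIES (c IFF e)) = True IMPLIES True = True

True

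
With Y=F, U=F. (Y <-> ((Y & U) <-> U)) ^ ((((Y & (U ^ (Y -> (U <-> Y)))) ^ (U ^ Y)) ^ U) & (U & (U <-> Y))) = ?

Substituting Y=F, U=F:
Y & U = F & F = F
(Y & U) <-> U = F <-> F = T
Y <-> ((Y & U) <-> U) = F <-> T = F
U <-> Y = F <-> F = T
Y -> (U <-> Y) = F -> T = T
U ^ (Y -> (U <-> Y)) = F ^ T = T
Y & (U ^ (Y -> (U <-> Y))) = F & T = F
U ^ Y = F ^ F = F
(Y & (U ^ (Y -> (U <-> Y)))) ^ (U ^ Y) = F ^ F = F
((Y & (U ^ (Y -> (U <-> Y)))) ^ (U ^ Y)) ^ U = F ^ F = F
U <-> Y = F <-> F = T
U & (U <-> Y) = F & T = F
(((Y & (U ^ (Y -> (U <-> Y)))) ^ (U ^ Y)) ^ U) & (U & (U <-> Y)) = F & F = F
(Y <-> ((Y & U) <-> U)) ^ ((((Y & (U ^ (Y -> (U <-> Y)))) ^ (U ^ Y)) ^ U) & (U & (U <-> Y))) = F ^ F = F

F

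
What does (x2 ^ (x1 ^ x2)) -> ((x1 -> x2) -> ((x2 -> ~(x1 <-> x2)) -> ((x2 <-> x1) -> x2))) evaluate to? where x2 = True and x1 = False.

Substituting x2=True, x1=False:
x1 ^ x2 = False ^ True = True
x2 ^ (x1 ^ x2) = True ^ True = False
x1 -> x2 = False -> True = True
x1 <-> x2 = False <-> True = False
~(x1 <-> x2) = ~False = True
x2 -> ~(x1 <-> x2) = True -> True = True
x2 <-> x1 = True <-> False = False
(x2 <-> x1) -> x2 = False -> True = True
(x2 -> ~(x1 <-> x2)) -> ((x2 <-> x1) -> x2) = True -> True = True
(x1 -> x2) -> ((x2 -> ~(x1 <-> x2)) -> ((x2 <-> x1) -> x2)) = True -> True = True
(x2 ^ (x1 ^ x2)) -> ((x1 -> x2) -> ((x2 -> ~(x1 <-> x2)) -> ((x2 <-> x1) -> x2))) = False -> True = True

True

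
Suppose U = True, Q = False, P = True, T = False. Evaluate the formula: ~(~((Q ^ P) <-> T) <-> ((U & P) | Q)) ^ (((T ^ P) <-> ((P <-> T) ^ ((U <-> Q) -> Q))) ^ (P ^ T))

Q ^ P = False ^ True = True
(Q ^ P) <-> T = True <-> False = False
~((Q ^ P) <-> T) = ~False = True
U & P = True & True = True
(U & P) | Q = True | False = True
~((Q ^ P) <-> T) <-> ((U & P) | Q) = True <-> True = True
~(~((Q ^ P) <-> T) <-> ((U & P) | Q)) = ~True = False
T ^ P = False ^ True = True
P <-> T = True <-> False = False
U <-> Q = True <-> False = False
(U <-> Q) -> Q = False -> False = True
(P <-> T) ^ ((U <-> Q) -> Q) = False ^ True = True
(T ^ P) <-> ((P <-> T) ^ ((U <-> Q) -> Q)) = True <-> True = True
P ^ T = True ^ False = True
((T ^ P) <-> ((P <-> T) ^ ((U <-> Q) -> Q))) ^ (P ^ T) = True ^ True = False
~(~((Q ^ P) <-> T) <-> ((U & P) | Q)) ^ (((T ^ P) <-> ((P <-> T) ^ ((U <-> Q) -> Q))) ^ (P ^ T)) = False ^ False = False

False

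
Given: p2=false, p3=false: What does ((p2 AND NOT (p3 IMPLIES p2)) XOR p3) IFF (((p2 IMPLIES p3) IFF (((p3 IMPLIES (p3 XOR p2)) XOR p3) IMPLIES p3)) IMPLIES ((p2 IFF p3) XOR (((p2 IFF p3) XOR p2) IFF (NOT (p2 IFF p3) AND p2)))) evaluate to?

false

p3 IMPLIES p2 = false IMPLIES false = true
NOT (p3 IMPLIES p2) = NOT true = false
p2 AND NOT (p3 IMPLIES p2) = false AND false = false
(p2 AND NOT (p3 IMPLIES p2)) XOR p3 = false XOR false = false
p2 IMPLIES p3 = false IMPLIES false = true
p3 XOR p2 = false XOR false = false
p3 IMPLIES (p3 XOR p2) = false IMPLIES false = true
(p3 IMPLIES (p3 XOR p2)) XOR p3 = true XOR false = true
((p3 IMPLIES (p3 XOR p2)) XOR p3) IMPLIES p3 = true IMPLIES false = false
(p2 IMPLIES p3) IFF (((p3 IMPLIES (p3 XOR p2)) XOR p3) IMPLIES p3) = true IFF false = false
p2 IFF p3 = false IFF false = true
p2 IFF p3 = false IFF false = true
(p2 IFF p3) XOR p2 = true XOR false = true
p2 IFF p3 = false IFF false = true
NOT (p2 IFF p3) = NOT true = false
NOT (p2 IFF p3) AND p2 = false AND false = false
((p2 IFF p3) XOR p2) IFF (NOT (p2 IFF p3) AND p2) = true IFF false = false
(p2 IFF p3) XOR (((p2 IFF p3) XOR p2) IFF (NOT (p2 IFF p3) AND p2)) = true XOR false = true
((p2 IMPLIES p3) IFF (((p3 IMPLIES (p3 XOR p2)) XOR p3) IMPLIES p3)) IMPLIES ((p2 IFF p3) XOR (((p2 IFF p3) XOR p2) IFF (NOT (p2 IFF p3) AND p2))) = false IMPLIES true = true
((p2 AND NOT (p3 IMPLIES p2)) XOR p3) IFF (((p2 IMPLIES p3) IFF (((p3 IMPLIES (p3 XOR p2)) XOR p3) IMPLIES p3)) IMPLIES ((p2 IFF p3) XOR (((p2 IFF p3) XOR p2) IFF (NOT (p2 IFF p3) AND p2)))) = false IFF true = false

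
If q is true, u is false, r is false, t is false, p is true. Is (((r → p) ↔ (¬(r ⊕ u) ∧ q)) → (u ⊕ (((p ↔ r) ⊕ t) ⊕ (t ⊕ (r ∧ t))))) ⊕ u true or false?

r → p = False → True = True
r ⊕ u = False ⊕ False = False
¬(r ⊕ u) = ¬False = True
¬(r ⊕ u) ∧ q = True ∧ True = True
(r → p) ↔ (¬(r ⊕ u) ∧ q) = True ↔ True = True
p ↔ r = True ↔ False = False
(p ↔ r) ⊕ t = False ⊕ False = False
r ∧ t = False ∧ False = False
t ⊕ (r ∧ t) = False ⊕ False = False
((p ↔ r) ⊕ t) ⊕ (t ⊕ (r ∧ t)) = False ⊕ False = False
u ⊕ (((p ↔ r) ⊕ t) ⊕ (t ⊕ (r ∧ t))) = False ⊕ False = False
((r → p) ↔ (¬(r ⊕ u) ∧ q)) → (u ⊕ (((p ↔ r) ⊕ t) ⊕ (t ⊕ (r ∧ t)))) = True → False = False
(((r → p) ↔ (¬(r ⊕ u) ∧ q)) → (u ⊕ (((p ↔ r) ⊕ t) ⊕ (t ⊕ (r ∧ t))))) ⊕ u = False ⊕ False = False

False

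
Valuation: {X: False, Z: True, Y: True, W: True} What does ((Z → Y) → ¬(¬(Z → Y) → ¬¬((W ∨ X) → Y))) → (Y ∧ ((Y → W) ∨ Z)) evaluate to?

True

Z → Y = True → True = True
Z → Y = True → True = True
¬(Z → Y) = ¬True = False
W ∨ X = True ∨ False = True
(W ∨ X) → Y = True → True = True
¬((W ∨ X) → Y) = ¬True = False
¬¬((W ∨ X) → Y) = ¬False = True
¬(Z → Y) → ¬¬((W ∨ X) → Y) = False → True = True
¬(¬(Z → Y) → ¬¬((W ∨ X) → Y)) = ¬True = False
(Z → Y) → ¬(¬(Z → Y) → ¬¬((W ∨ X) → Y)) = True → False = False
Y → W = True → True = True
(Y → W) ∨ Z = True ∨ True = True
Y ∧ ((Y → W) ∨ Z) = True ∧ True = True
((Z → Y) → ¬(¬(Z → Y) → ¬¬((W ∨ X) → Y))) → (Y ∧ ((Y → W) ∨ Z)) = False → True = True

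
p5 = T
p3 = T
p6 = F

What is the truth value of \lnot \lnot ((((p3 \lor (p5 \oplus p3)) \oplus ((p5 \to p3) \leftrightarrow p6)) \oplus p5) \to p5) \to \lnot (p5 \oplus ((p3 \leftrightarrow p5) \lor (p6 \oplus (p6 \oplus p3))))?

T

p5 \oplus p3 = T \oplus T = F
p3 \lor (p5 \oplus p3) = T \lor F = T
p5 \to p3 = T \to T = T
(p5 \to p3) \leftrightarrow p6 = T \leftrightarrow F = F
(p3 \lor (p5 \oplus p3)) \oplus ((p5 \to p3) \leftrightarrow p6) = T \oplus F = T
((p3 \lor (p5 \oplus p3)) \oplus ((p5 \to p3) \leftrightarrow p6)) \oplus p5 = T \oplus T = F
(((p3 \lor (p5 \oplus p3)) \oplus ((p5 \to p3) \leftrightarrow p6)) \oplus p5) \to p5 = F \to T = T
\lnot ((((p3 \lor (p5 \oplus p3)) \oplus ((p5 \to p3) \leftrightarrow p6)) \oplus p5) \to p5) = \lnot T = F
\lnot \lnot ((((p3 \lor (p5 \oplus p3)) \oplus ((p5 \to p3) \leftrightarrow p6)) \oplus p5) \to p5) = \lnot F = T
p3 \leftrightarrow p5 = T \leftrightarrow T = T
p6 \oplus p3 = F \oplus T = T
p6 \oplus (p6 \oplus p3) = F \oplus T = T
(p3 \leftrightarrow p5) \lor (p6 \oplus (p6 \oplus p3)) = T \lor T = T
p5 \oplus ((p3 \leftrightarrow p5) \lor (p6 \oplus (p6 \oplus p3))) = T \oplus T = F
\lnot (p5 \oplus ((p3 \leftrightarrow p5) \lor (p6 \oplus (p6 \oplus p3)))) = \lnot F = T
\lnot \lnot ((((p3 \lor (p5 \oplus p3)) \oplus ((p5 \to p3) \leftrightarrow p6)) \oplus p5) \to p5) \to \lnot (p5 \oplus ((p3 \leftrightarrow p5) \lor (p6 \oplus (p6 \oplus p3)))) = T \to T = T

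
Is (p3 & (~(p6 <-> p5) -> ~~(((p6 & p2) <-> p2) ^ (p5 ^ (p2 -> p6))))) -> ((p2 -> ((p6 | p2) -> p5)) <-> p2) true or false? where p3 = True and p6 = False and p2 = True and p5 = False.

Substituting p3=True, p6=False, p2=True, p5=False:
p6 <-> p5 = False <-> False = True
~(p6 <-> p5) = ~True = False
p6 & p2 = False & True = False
(p6 & p2) <-> p2 = False <-> True = False
p2 -> p6 = True -> False = False
p5 ^ (p2 -> p6) = False ^ False = False
((p6 & p2) <-> p2) ^ (p5 ^ (p2 -> p6)) = False ^ False = False
~(((p6 & p2) <-> p2) ^ (p5 ^ (p2 -> p6))) = ~False = True
~~(((p6 & p2) <-> p2) ^ (p5 ^ (p2 -> p6))) = ~True = False
~(p6 <-> p5) -> ~~(((p6 & p2) <-> p2) ^ (p5 ^ (p2 -> p6))) = False -> False = True
p3 & (~(p6 <-> p5) -> ~~(((p6 & p2) <-> p2) ^ (p5 ^ (p2 -> p6)))) = True & True = True
p6 | p2 = False | True = True
(p6 | p2) -> p5 = True -> False = False
p2 -> ((p6 | p2) -> p5) = True -> False = False
(p2 -> ((p6 | p2) -> p5)) <-> p2 = False <-> True = False
(p3 & (~(p6 <-> p5) -> ~~(((p6 & p2) <-> p2) ^ (p5 ^ (p2 -> p6))))) -> ((p2 -> ((p6 | p2) -> p5)) <-> p2) = True -> False = False

False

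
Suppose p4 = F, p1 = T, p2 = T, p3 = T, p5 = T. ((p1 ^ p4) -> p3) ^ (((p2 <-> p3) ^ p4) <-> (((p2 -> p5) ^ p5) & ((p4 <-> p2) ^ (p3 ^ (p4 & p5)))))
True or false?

p1 ^ p4 = T ^ F = T
(p1 ^ p4) -> p3 = T -> T = T
p2 <-> p3 = T <-> T = T
(p2 <-> p3) ^ p4 = T ^ F = T
p2 -> p5 = T -> T = T
(p2 -> p5) ^ p5 = T ^ T = F
p4 <-> p2 = F <-> T = F
p4 & p5 = F & T = F
p3 ^ (p4 & p5) = T ^ F = T
(p4 <-> p2) ^ (p3 ^ (p4 & p5)) = F ^ T = T
((p2 -> p5) ^ p5) & ((p4 <-> p2) ^ (p3 ^ (p4 & p5))) = F & T = F
((p2 <-> p3) ^ p4) <-> (((p2 -> p5) ^ p5) & ((p4 <-> p2) ^ (p3 ^ (p4 & p5)))) = T <-> F = F
((p1 ^ p4) -> p3) ^ (((p2 <-> p3) ^ p4) <-> (((p2 -> p5) ^ p5) & ((p4 <-> p2) ^ (p3 ^ (p4 & p5))))) = T ^ F = T

T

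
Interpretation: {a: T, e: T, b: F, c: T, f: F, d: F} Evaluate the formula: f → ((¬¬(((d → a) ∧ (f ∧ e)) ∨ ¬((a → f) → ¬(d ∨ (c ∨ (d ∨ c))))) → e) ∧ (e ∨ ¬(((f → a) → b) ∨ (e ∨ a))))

T

d → a = F → T = T
f ∧ e = F ∧ T = F
(d → a) ∧ (f ∧ e) = T ∧ F = F
a → f = T → F = F
d ∨ c = F ∨ T = T
c ∨ (d ∨ c) = T ∨ T = T
d ∨ (c ∨ (d ∨ c)) = F ∨ T = T
¬(d ∨ (c ∨ (d ∨ c))) = ¬T = F
(a → f) → ¬(d ∨ (c ∨ (d ∨ c))) = F → F = T
¬((a → f) → ¬(d ∨ (c ∨ (d ∨ c)))) = ¬T = F
((d → a) ∧ (f ∧ e)) ∨ ¬((a → f) → ¬(d ∨ (c ∨ (d ∨ c)))) = F ∨ F = F
¬(((d → a) ∧ (f ∧ e)) ∨ ¬((a → f) → ¬(d ∨ (c ∨ (d ∨ c))))) = ¬F = T
¬¬(((d → a) ∧ (f ∧ e)) ∨ ¬((a → f) → ¬(d ∨ (c ∨ (d ∨ c))))) = ¬T = F
¬¬(((d → a) ∧ (f ∧ e)) ∨ ¬((a → f) → ¬(d ∨ (c ∨ (d ∨ c))))) → e = F → T = T
f → a = F → T = T
(f → a) → b = T → F = F
e ∨ a = T ∨ T = T
((f → a) → b) ∨ (e ∨ a) = F ∨ T = T
¬(((f → a) → b) ∨ (e ∨ a)) = ¬T = F
e ∨ ¬(((f → a) → b) ∨ (e ∨ a)) = T ∨ F = T
(¬¬(((d → a) ∧ (f ∧ e)) ∨ ¬((a → f) → ¬(d ∨ (c ∨ (d ∨ c))))) → e) ∧ (e ∨ ¬(((f → a) → b) ∨ (e ∨ a))) = T ∧ T = T
f → ((¬¬(((d → a) ∧ (f ∧ e)) ∨ ¬((a → f) → ¬(d ∨ (c ∨ (d ∨ c))))) → e) ∧ (e ∨ ¬(((f → a) → b) ∨ (e ∨ a)))) = F → T = T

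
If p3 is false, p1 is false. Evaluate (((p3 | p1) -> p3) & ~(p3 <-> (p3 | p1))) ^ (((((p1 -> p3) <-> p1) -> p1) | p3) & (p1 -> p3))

p3 | p1 = F | F = F
(p3 | p1) -> p3 = F -> F = T
p3 | p1 = F | F = F
p3 <-> (p3 | p1) = F <-> F = T
~(p3 <-> (p3 | p1)) = ~T = F
((p3 | p1) -> p3) & ~(p3 <-> (p3 | p1)) = T & F = F
p1 -> p3 = F -> F = T
(p1 -> p3) <-> p1 = T <-> F = F
((p1 -> p3) <-> p1) -> p1 = F -> F = T
(((p1 -> p3) <-> p1) -> p1) | p3 = T | F = T
p1 -> p3 = F -> F = T
((((p1 -> p3) <-> p1) -> p1) | p3) & (p1 -> p3) = T & T = T
(((p3 | p1) -> p3) & ~(p3 <-> (p3 | p1))) ^ (((((p1 -> p3) <-> p1) -> p1) | p3) & (p1 -> p3)) = F ^ T = T

T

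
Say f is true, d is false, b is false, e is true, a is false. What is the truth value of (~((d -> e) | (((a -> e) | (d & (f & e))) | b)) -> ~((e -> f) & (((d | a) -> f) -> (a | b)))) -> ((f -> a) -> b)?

1

d -> e = 0 -> 1 = 1
a -> e = 0 -> 1 = 1
f & e = 1 & 1 = 1
d & (f & e) = 0 & 1 = 0
(a -> e) | (d & (f & e)) = 1 | 0 = 1
((a -> e) | (d & (f & e))) | b = 1 | 0 = 1
(d -> e) | (((a -> e) | (d & (f & e))) | b) = 1 | 1 = 1
~((d -> e) | (((a -> e) | (d & (f & e))) | b)) = ~1 = 0
e -> f = 1 -> 1 = 1
d | a = 0 | 0 = 0
(d | a) -> f = 0 -> 1 = 1
a | b = 0 | 0 = 0
((d | a) -> f) -> (a | b) = 1 -> 0 = 0
(e -> f) & (((d | a) -> f) -> (a | b)) = 1 & 0 = 0
~((e -> f) & (((d | a) -> f) -> (a | b))) = ~0 = 1
~((d -> e) | (((a -> e) | (d & (f & e))) | b)) -> ~((e -> f) & (((d | a) -> f) -> (a | b))) = 0 -> 1 = 1
f -> a = 1 -> 0 = 0
(f -> a) -> b = 0 -> 0 = 1
(~((d -> e) | (((a -> e) | (d & (f & e))) | b)) -> ~((e -> f) & (((d | a) -> f) -> (a | b)))) -> ((f -> a) -> b) = 1 -> 1 = 1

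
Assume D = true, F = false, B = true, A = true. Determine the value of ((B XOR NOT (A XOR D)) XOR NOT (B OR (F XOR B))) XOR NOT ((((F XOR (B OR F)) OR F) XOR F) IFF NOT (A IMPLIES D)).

true

A XOR D = true XOR true = false
NOT (A XOR D) = NOT false = true
B XOR NOT (A XOR D) = true XOR true = false
F XOR B = false XOR true = true
B OR (F XOR B) = true OR true = true
NOT (B OR (F XOR B)) = NOT true = false
(B XOR NOT (A XOR D)) XOR NOT (B OR (F XOR B)) = false XOR false = false
B OR F = true OR false = true
F XOR (B OR F) = false XOR true = true
(F XOR (B OR F)) OR F = true OR false = true
((F XOR (B OR F)) OR F) XOR F = true XOR false = true
A IMPLIES D = true IMPLIES true = true
NOT (A IMPLIES D) = NOT true = false
(((F XOR (B OR F)) OR F) XOR F) IFF NOT (A IMPLIES D) = true IFF false = false
NOT ((((F XOR (B OR F)) OR F) XOR F) IFF NOT (A IMPLIES D)) = NOT false = true
((B XOR NOT (A XOR D)) XOR NOT (B OR (F XOR B))) XOR NOT ((((F XOR (B OR F)) OR F) XOR F) IFF NOT (A IMPLIES D)) = false XOR true = true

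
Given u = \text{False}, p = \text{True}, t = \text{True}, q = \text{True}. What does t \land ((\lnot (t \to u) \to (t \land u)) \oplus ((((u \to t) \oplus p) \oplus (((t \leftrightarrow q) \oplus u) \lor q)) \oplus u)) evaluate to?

\text{True}

t \to u = \text{True} \to \text{False} = \text{False}
\lnot (t \to u) = \lnot \text{False} = \text{True}
t \land u = \text{True} \land \text{False} = \text{False}
\lnot (t \to u) \to (t \land u) = \text{True} \to \text{False} = \text{False}
u \to t = \text{False} \to \text{True} = \text{True}
(u \to t) \oplus p = \text{True} \oplus \text{True} = \text{False}
t \leftrightarrow q = \text{True} \leftrightarrow \text{True} = \text{True}
(t \leftrightarrow q) \oplus u = \text{True} \oplus \text{False} = \text{True}
((t \leftrightarrow q) \oplus u) \lor q = \text{True} \lor \text{True} = \text{True}
((u \to t) \oplus p) \oplus (((t \leftrightarrow q) \oplus u) \lor q) = \text{False} \oplus \text{True} = \text{True}
(((u \to t) \oplus p) \oplus (((t \leftrightarrow q) \oplus u) \lor q)) \oplus u = \text{True} \oplus \text{False} = \text{True}
(\lnot (t \to u) \to (t \land u)) \oplus ((((u \to t) \oplus p) \oplus (((t \leftrightarrow q) \oplus u) \lor q)) \oplus u) = \text{False} \oplus \text{True} = \text{True}
t \land ((\lnot (t \to u) \to (t \land u)) \oplus ((((u \to t) \oplus p) \oplus (((t \leftrightarrow q) \oplus u) \lor q)) \oplus u)) = \text{True} \land \text{True} = \text{True}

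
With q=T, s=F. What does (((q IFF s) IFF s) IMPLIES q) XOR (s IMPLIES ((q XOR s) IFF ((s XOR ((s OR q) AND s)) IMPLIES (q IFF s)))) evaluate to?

F

q IFF s = T IFF F = F
(q IFF s) IFF s = F IFF F = T
((q IFF s) IFF s) IMPLIES q = T IMPLIES T = T
q XOR s = T XOR F = T
s OR q = F OR T = T
(s OR q) AND s = T AND F = F
s XOR ((s OR q) AND s) = F XOR F = F
q IFF s = T IFF F = F
(s XOR ((s OR q) AND s)) IMPLIES (q IFF s) = F IMPLIES F = T
(q XOR s) IFF ((s XOR ((s OR q) AND s)) IMPLIES (q IFF s)) = T IFF T = T
s IMPLIES ((q XOR s) IFF ((s XOR ((s OR q) AND s)) IMPLIES (q IFF s))) = F IMPLIES T = T
(((q IFF s) IFF s) IMPLIES q) XOR (s IMPLIES ((q XOR s) IFF ((s XOR ((s OR q) AND s)) IMPLIES (q IFF s)))) = T XOR T = F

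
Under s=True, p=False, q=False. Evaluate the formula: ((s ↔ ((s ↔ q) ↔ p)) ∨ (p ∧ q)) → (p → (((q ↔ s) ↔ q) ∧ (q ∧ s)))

s ↔ q = True ↔ False = False
(s ↔ q) ↔ p = False ↔ False = True
s ↔ ((s ↔ q) ↔ p) = True ↔ True = True
p ∧ q = False ∧ False = False
(s ↔ ((s ↔ q) ↔ p)) ∨ (p ∧ q) = True ∨ False = True
q ↔ s = False ↔ True = False
(q ↔ s) ↔ q = False ↔ False = True
q ∧ s = False ∧ True = False
((q ↔ s) ↔ q) ∧ (q ∧ s) = True ∧ False = False
p → (((q ↔ s) ↔ q) ∧ (q ∧ s)) = False → False = True
((s ↔ ((s ↔ q) ↔ p)) ∨ (p ∧ q)) → (p → (((q ↔ s) ↔ q) ∧ (q ∧ s))) = True → True = True

True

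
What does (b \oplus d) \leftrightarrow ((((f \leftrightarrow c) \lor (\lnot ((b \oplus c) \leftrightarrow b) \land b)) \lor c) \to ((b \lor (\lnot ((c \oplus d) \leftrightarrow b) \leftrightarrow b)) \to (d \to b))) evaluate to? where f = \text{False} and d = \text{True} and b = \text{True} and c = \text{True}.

\text{False}

b \oplus d = \text{True} \oplus \text{True} = \text{False}
f \leftrightarrow c = \text{False} \leftrightarrow \text{True} = \text{False}
b \oplus c = \text{True} \oplus \text{True} = \text{False}
(b \oplus c) \leftrightarrow b = \text{False} \leftrightarrow \text{True} = \text{False}
\lnot ((b \oplus c) \leftrightarrow b) = \lnot \text{False} = \text{True}
\lnot ((b \oplus c) \leftrightarrow b) \land b = \text{True} \land \text{True} = \text{True}
(f \leftrightarrow c) \lor (\lnot ((b \oplus c) \leftrightarrow b) \land b) = \text{False} \lor \text{True} = \text{True}
((f \leftrightarrow c) \lor (\lnot ((b \oplus c) \leftrightarrow b) \land b)) \lor c = \text{True} \lor \text{True} = \text{True}
c \oplus d = \text{True} \oplus \text{True} = \text{False}
(c \oplus d) \leftrightarrow b = \text{False} \leftrightarrow \text{True} = \text{False}
\lnot ((c \oplus d) \leftrightarrow b) = \lnot \text{False} = \text{True}
\lnot ((c \oplus d) \leftrightarrow b) \leftrightarrow b = \text{True} \leftrightarrow \text{True} = \text{True}
b \lor (\lnot ((c \oplus d) \leftrightarrow b) \leftrightarrow b) = \text{True} \lor \text{True} = \text{True}
d \to b = \text{True} \to \text{True} = \text{True}
(b \lor (\lnot ((c \oplus d) \leftrightarrow b) \leftrightarrow b)) \to (d \to b) = \text{True} \to \text{True} = \text{True}
(((f \leftrightarrow c) \lor (\lnot ((b \oplus c) \leftrightarrow b) \land b)) \lor c) \to ((b \lor (\lnot ((c \oplus d) \leftrightarrow b) \leftrightarrow b)) \to (d \to b)) = \text{True} \to \text{True} = \text{True}
(b \oplus d) \leftrightarrow ((((f \leftrightarrow c) \lor (\lnot ((b \oplus c) \leftrightarrow b) \land b)) \lor c) \to ((b \lor (\lnot ((c \oplus d) \leftrightarrow b) \leftrightarrow b)) \to (d \to b))) = \text{False} \leftrightarrow \text{True} = \text{False}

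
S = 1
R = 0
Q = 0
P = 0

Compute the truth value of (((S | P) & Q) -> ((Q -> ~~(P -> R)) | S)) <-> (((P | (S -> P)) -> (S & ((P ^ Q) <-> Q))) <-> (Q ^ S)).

1

S | P = 1 | 0 = 1
(S | P) & Q = 1 & 0 = 0
P -> R = 0 -> 0 = 1
~(P -> R) = ~1 = 0
~~(P -> R) = ~0 = 1
Q -> ~~(P -> R) = 0 -> 1 = 1
(Q -> ~~(P -> R)) | S = 1 | 1 = 1
((S | P) & Q) -> ((Q -> ~~(P -> R)) | S) = 0 -> 1 = 1
S -> P = 1 -> 0 = 0
P | (S -> P) = 0 | 0 = 0
P ^ Q = 0 ^ 0 = 0
(P ^ Q) <-> Q = 0 <-> 0 = 1
S & ((P ^ Q) <-> Q) = 1 & 1 = 1
(P | (S -> P)) -> (S & ((P ^ Q) <-> Q)) = 0 -> 1 = 1
Q ^ S = 0 ^ 1 = 1
((P | (S -> P)) -> (S & ((P ^ Q) <-> Q))) <-> (Q ^ S) = 1 <-> 1 = 1
(((S | P) & Q) -> ((Q -> ~~(P -> R)) | S)) <-> (((P | (S -> P)) -> (S & ((P ^ Q) <-> Q))) <-> (Q ^ S)) = 1 <-> 1 = 1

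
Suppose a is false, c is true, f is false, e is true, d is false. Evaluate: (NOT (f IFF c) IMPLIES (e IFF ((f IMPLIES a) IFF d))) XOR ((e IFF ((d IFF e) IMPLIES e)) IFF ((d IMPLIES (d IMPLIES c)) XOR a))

True

f IFF c = False IFF True = False
NOT (f IFF c) = NOT False = True
f IMPLIES a = False IMPLIES False = True
(f IMPLIES a) IFF d = True IFF False = False
e IFF ((f IMPLIES a) IFF d) = True IFF False = False
NOT (f IFF c) IMPLIES (e IFF ((f IMPLIES a) IFF d)) = True IMPLIES False = False
d IFF e = False IFF True = False
(d IFF e) IMPLIES e = False IMPLIES True = True
e IFF ((d IFF e) IMPLIES e) = True IFF True = True
d IMPLIES c = False IMPLIES True = True
d IMPLIES (d IMPLIES c) = False IMPLIES True = True
(d IMPLIES (d IMPLIES c)) XOR a = True XOR False = True
(e IFF ((d IFF e) IMPLIES e)) IFF ((d IMPLIES (d IMPLIES c)) XOR a) = True IFF True = True
(NOT (f IFF c) IMPLIES (e IFF ((f IMPLIES a) IFF d))) XOR ((e IFF ((d IFF e) IMPLIES e)) IFF ((d IMPLIES (d IMPLIES c)) XOR a)) = False XOR True = True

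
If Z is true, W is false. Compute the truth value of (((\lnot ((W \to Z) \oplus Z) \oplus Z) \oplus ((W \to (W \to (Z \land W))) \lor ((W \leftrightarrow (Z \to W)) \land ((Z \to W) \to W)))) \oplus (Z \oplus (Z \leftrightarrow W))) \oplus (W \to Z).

W \to Z = \text{False} \to \text{True} = \text{True}
(W \to Z) \oplus Z = \text{True} \oplus \text{True} = \text{False}
\lnot ((W \to Z) \oplus Z) = \lnot \text{False} = \text{True}
\lnot ((W \to Z) \oplus Z) \oplus Z = \text{True} \oplus \text{True} = \text{False}
Z \land W = \text{True} \land \text{False} = \text{False}
W \to (Z \land W) = \text{False} \to \text{False} = \text{True}
W \to (W \to (Z \land W)) = \text{False} \to \text{True} = \text{True}
Z \to W = \text{True} \to \text{False} = \text{False}
W \leftrightarrow (Z \to W) = \text{False} \leftrightarrow \text{False} = \text{True}
Z \to W = \text{True} \to \text{False} = \text{False}
(Z \to W) \to W = \text{False} \to \text{False} = \text{True}
(W \leftrightarrow (Z \to W)) \land ((Z \to W) \to W) = \text{True} \land \text{True} = \text{True}
(W \to (W \to (Z \land W))) \lor ((W \leftrightarrow (Z \to W)) \land ((Z \to W) \to W)) = \text{True} \lor \text{True} = \text{True}
(\lnot ((W \to Z) \oplus Z) \oplus Z) \oplus ((W \to (W \to (Z \land W))) \lor ((W \leftrightarrow (Z \to W)) \land ((Z \to W) \to W))) = \text{False} \oplus \text{True} = \text{True}
Z \leftrightarrow W = \text{True} \leftrightarrow \text{False} = \text{False}
Z \oplus (Z \leftrightarrow W) = \text{True} \oplus \text{False} = \text{True}
((\lnot ((W \to Z) \oplus Z) \oplus Z) \oplus ((W \to (W \to (Z \land W))) \lor ((W \leftrightarrow (Z \to W)) \land ((Z \to W) \to W)))) \oplus (Z \oplus (Z \leftrightarrow W)) = \text{True} \oplus \text{True} = \text{False}
W \to Z = \text{False} \to \text{True} = \text{True}
(((\lnot ((W \to Z) \oplus Z) \oplus Z) \oplus ((W \to (W \to (Z \land W))) \lor ((W \leftrightarrow (Z \to W)) \land ((Z \to W) \to W)))) \oplus (Z \oplus (Z \leftrightarrow W))) \oplus (W \to Z) = \text{False} \oplus \text{True} = \text{True}

\text{True}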